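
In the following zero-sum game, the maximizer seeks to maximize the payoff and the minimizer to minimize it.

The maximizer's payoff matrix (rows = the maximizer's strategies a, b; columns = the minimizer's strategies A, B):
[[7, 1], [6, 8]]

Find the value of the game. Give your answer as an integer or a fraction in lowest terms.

25/4

Row minima are 1 and 6, so the maximizer's maximin is 6; column maxima are 7 and 8, so the minimizer's minimax is 7. These differ, so the equilibrium is in mixed strategies.
Let the maximizer play a with probability p. The minimizer is indifferent when 7p + 6(1−p) = p + 8(1−p), giving p = 1/4.
Let the minimizer play A with probability q. The maximizer is indifferent when 7q + (1−q) = 6q + 8(1−q), giving q = 7/8.
The value is 7·(7/8) + (1)·(1/8) = 25/4.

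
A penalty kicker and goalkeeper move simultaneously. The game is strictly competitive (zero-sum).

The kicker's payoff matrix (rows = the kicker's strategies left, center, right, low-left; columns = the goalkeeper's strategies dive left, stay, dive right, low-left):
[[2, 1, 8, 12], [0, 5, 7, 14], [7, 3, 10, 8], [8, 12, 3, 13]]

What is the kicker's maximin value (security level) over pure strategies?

3

The worst-case payoff for each row is left: 1, center: 0, right: 3, low-left: 3.
The best of these is 3.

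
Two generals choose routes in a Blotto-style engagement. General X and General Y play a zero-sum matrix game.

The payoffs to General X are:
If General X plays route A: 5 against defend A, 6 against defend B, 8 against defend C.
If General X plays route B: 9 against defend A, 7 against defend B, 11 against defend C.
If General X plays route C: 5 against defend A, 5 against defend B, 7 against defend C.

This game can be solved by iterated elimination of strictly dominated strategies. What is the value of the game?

7

Column defend C is strictly dominated by defend A for General Y (5<8, 9<11, 5<7); eliminate defend C.
Row route C is strictly dominated by row route B (9>5, 7>5); eliminate route C.
Row route A is strictly dominated by row route B (9>5, 7>6); eliminate route A.
Column defend A is strictly dominated by defend B for General Y (7<9); eliminate defend A.
Only (route B, defend B) remains, with payoff 7.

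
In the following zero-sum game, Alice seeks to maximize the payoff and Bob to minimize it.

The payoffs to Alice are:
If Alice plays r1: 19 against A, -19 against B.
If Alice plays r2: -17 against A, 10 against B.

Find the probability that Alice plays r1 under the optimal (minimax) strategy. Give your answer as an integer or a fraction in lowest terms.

27/65

Row minima are -19 and -17, so Alice's maximin is -17; column maxima are 19 and 10, so Bob's minimax is 10. These differ, so the equilibrium is in mixed strategies.
Let Alice play r1 with probability p. Bob is indifferent when 19p − 17(1−p) = −19p + 10(1−p), giving p = 27/65.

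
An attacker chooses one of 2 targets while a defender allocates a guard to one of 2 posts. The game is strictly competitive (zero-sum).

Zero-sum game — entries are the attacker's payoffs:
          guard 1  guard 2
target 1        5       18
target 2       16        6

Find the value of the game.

258/23

Row minima are 5 and 6, so the attacker's maximin is 6; column maxima are 16 and 18, so the defender's minimax is 16. These differ, so the equilibrium is in mixed strategies.
Let the attacker play target 1 with probability p. The defender is indifferent when 5p + 16(1−p) = 18p + 6(1−p), giving p = 10/23.
Let the defender play guard 1 with probability q. The attacker is indifferent when 5q + 18(1−q) = 16q + 6(1−q), giving q = 12/23.
The value is 5·(12/23) + (18)·(11/23) = 258/23.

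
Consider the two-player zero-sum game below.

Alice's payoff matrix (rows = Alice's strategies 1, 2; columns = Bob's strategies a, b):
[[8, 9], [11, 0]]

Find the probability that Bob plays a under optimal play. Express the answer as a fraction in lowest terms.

3/4

Row minima are 8 and 0, so Alice's maximin is 8; column maxima are 11 and 9, so Bob's minimax is 9. These differ, so the equilibrium is in mixed strategies.
Let Bob play a with probability q. Alice is indifferent when 8q + 9(1−q) = 11q, giving q = 3/4.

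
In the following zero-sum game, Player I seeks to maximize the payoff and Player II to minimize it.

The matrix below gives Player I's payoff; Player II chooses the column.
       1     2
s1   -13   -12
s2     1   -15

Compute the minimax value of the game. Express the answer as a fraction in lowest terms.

Row minima are -13 and -15, so Player I's maximin is -13; column maxima are 1 and -12, so Player II's minimax is -12. These differ, so the equilibrium is in mixed strategies.
Let Player I play s1 with probability p. Player II is indifferent when −13p + (1−p) = −12p − 15(1−p), giving p = 16/17.
Let Player II play 1 with probability q. Player I is indifferent when −13q − 12(1−q) = q − 15(1−q), giving q = 3/17.
The value is -13·(3/17) + (-12)·(14/17) = -207/17.

-207/17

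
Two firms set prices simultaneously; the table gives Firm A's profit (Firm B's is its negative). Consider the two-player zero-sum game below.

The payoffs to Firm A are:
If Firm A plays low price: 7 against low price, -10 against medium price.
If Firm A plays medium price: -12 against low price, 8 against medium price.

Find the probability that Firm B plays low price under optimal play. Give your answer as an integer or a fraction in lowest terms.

Row minima are -10 and -12, so Firm A's maximin is -10; column maxima are 7 and 8, so Firm B's minimax is 7. These differ, so the equilibrium is in mixed strategies.
Let Firm B play low price with probability q. Firm A is indifferent when 7q − 10(1−q) = −12q + 8(1−q), giving q = 18/37.

18/37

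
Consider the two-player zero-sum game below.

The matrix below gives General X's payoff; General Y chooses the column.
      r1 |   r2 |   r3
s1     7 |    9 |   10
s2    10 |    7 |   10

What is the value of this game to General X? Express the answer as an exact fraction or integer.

41/5

Column r3 is strictly dominated by r2 for General Y (it gives General X more in every row).
The remaining 2×2 game on (s1, s2) × (r1, r2) has no saddle point. Let General X play s1 with probability p; indifference gives 7p + 10(1−p) = 9p + 7(1−p), so p = 3/5.
Similarly General Y's optimal q on r1 is 2/5, and the value is 7·(2/5) + (9)·(3/5) = 41/5.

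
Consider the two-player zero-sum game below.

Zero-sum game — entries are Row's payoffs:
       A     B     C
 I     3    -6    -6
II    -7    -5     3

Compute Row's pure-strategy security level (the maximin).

-6

The worst-case payoff for each row is I: -6, II: -7.
The best of these is -6.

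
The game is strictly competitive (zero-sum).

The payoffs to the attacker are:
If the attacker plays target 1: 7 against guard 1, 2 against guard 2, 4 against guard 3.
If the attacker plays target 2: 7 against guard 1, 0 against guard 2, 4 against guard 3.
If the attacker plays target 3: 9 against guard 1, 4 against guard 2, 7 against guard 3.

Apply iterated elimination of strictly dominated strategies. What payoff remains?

4

Column guard 1 is strictly dominated by guard 2 for the defender (2<7, 0<7, 4<9); eliminate guard 1.
Row target 2 is strictly dominated by row target 3 (4>0, 7>4); eliminate target 2.
Row target 1 is strictly dominated by row target 3 (4>2, 7>4); eliminate target 1.
Column guard 3 is strictly dominated by guard 2 for the defender (4<7); eliminate guard 3.
Only (target 3, guard 2) remains, with payoff 4.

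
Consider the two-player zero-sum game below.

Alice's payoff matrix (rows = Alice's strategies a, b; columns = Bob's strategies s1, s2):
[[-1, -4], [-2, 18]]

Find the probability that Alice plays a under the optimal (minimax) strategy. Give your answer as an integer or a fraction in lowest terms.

Row minima are -4 and -2, so Alice's maximin is -2; column maxima are -1 and 18, so Bob's minimax is -1. These differ, so the equilibrium is in mixed strategies.
Let Alice play a with probability p. Bob is indifferent when −p − 2(1−p) = −4p + 18(1−p), giving p = 20/23.

20/23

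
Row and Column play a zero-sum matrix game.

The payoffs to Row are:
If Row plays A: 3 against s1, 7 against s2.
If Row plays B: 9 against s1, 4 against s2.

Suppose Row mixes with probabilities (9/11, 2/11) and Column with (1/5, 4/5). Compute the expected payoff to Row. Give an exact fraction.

Against (1/5, 4/5), each row's expected payoff is A: 31/5; B: 5.
Taking the (9/11, 2/11)-weighted average: (9/11)·(31/5) + (2/11)·(5) = 329/55.

329/55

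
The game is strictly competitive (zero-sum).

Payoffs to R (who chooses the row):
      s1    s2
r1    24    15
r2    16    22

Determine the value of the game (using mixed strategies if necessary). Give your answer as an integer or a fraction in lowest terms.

96/5

Row minima are 15 and 16, so R's maximin is 16; column maxima are 24 and 22, so C's minimax is 22. These differ, so the equilibrium is in mixed strategies.
Let R play r1 with probability p. C is indifferent when 24p + 16(1−p) = 15p + 22(1−p), giving p = 2/5.
Let C play s1 with probability q. R is indifferent when 24q + 15(1−q) = 16q + 22(1−q), giving q = 7/15.
The value is 24·(7/15) + (15)·(8/15) = 96/5.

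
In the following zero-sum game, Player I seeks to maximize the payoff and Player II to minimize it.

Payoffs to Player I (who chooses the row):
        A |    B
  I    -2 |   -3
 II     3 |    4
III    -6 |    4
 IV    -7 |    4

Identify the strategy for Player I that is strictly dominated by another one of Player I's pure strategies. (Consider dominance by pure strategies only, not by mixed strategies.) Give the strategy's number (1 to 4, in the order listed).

1

Compare I with II: 3 > -2, 4 > -3.
So II strictly dominates I for Player I; I is strictly dominated.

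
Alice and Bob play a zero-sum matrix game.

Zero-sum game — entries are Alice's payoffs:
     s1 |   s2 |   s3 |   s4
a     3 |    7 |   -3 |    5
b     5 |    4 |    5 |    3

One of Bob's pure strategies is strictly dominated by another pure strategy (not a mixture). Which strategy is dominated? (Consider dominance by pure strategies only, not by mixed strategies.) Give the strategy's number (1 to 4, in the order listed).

Bob prefers columns that give Alice less. Compare s2 with s4: 5 < 7, 3 < 4.
So s4 strictly dominates s2 for Bob; s2 is strictly dominated.

2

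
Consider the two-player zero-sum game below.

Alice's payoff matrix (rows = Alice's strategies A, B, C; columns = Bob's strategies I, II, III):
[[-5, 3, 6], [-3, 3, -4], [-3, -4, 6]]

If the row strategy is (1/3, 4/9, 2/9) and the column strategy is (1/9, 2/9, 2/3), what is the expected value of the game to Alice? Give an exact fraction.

77/81

Against (1/9, 2/9, 2/3), each row's expected payoff is A: 37/9; B: -7/3; C: 25/9.
Taking the (1/3, 4/9, 2/9)-weighted average: (1/3)·(37/9) + (4/9)·(-7/3) + (2/9)·(25/9) = 77/81.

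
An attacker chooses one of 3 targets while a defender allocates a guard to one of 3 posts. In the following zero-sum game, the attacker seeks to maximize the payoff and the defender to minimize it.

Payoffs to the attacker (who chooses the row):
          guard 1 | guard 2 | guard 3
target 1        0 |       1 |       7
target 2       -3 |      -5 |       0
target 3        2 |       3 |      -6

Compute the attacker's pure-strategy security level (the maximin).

The worst-case payoff for each row is target 1: 0, target 2: -5, target 3: -6.
The best of these is 0.

0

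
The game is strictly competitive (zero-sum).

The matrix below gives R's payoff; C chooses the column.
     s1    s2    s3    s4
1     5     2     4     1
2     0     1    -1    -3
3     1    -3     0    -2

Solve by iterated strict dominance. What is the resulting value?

1

Column s1 is strictly dominated by s3 for C (4<5, -1<0, 0<1); eliminate s1.
Column s3 is strictly dominated by s4 for C (1<4, -3<-1, -2<0); eliminate s3.
Row 3 is strictly dominated by row 1 (2>-3, 1>-2); eliminate 3.
Column s2 is strictly dominated by s4 for C (1<2, -3<1); eliminate s2.
Row 2 is strictly dominated by row 1 (1>-3); eliminate 2.
Only (1, s4) remains, with payoff 1.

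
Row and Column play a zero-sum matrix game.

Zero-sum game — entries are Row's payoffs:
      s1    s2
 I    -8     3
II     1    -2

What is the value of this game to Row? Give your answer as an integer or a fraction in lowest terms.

Row minima are -8 and -2, so Row's maximin is -2; column maxima are 1 and 3, so Column's minimax is 1. These differ, so the equilibrium is in mixed strategies.
Let Row play I with probability p. Column is indifferent when −8p + (1−p) = 3p − 2(1−p), giving p = 3/14.
Let Column play s1 with probability q. Row is indifferent when −8q + 3(1−q) = q − 2(1−q), giving q = 5/14.
The value is -8·(5/14) + (3)·(9/14) = -13/14.

-13/14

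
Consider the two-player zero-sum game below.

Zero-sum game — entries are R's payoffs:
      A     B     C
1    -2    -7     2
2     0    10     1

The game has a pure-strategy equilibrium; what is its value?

0

Row minima: -7, 0 → R's maximin is 0.
Column maxima: 0, 10, 2 → C's minimax is 0.
They coincide at (2, A), so the value is 0.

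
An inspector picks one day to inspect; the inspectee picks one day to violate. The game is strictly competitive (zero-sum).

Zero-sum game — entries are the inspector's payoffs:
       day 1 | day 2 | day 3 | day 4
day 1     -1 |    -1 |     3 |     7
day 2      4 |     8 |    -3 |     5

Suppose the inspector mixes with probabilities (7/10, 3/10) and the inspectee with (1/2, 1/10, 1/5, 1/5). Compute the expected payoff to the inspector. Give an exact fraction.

97/50

Against (1/2, 1/10, 1/5, 1/5), each row's expected payoff is day 1: 7/5; day 2: 16/5.
Taking the (7/10, 3/10)-weighted average: (7/10)·(7/5) + (3/10)·(16/5) = 97/50.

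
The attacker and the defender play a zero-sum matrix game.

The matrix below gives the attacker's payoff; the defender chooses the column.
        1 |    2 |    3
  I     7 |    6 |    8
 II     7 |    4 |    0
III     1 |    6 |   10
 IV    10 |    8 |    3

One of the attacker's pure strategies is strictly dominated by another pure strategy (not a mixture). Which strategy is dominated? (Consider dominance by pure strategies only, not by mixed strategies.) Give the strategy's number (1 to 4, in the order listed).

2

Compare II with IV: 10 > 7, 8 > 4, 3 > 0.
So IV strictly dominates II for the attacker; II is strictly dominated.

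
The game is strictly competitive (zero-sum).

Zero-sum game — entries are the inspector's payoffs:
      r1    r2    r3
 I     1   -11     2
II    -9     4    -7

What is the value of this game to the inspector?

-19/5

Column r3 is strictly dominated by r1 for the inspectee (it gives the inspector more in every row).
The remaining 2×2 game on (I, II) × (r1, r2) has no saddle point. Let the inspector play I with probability p; indifference gives p − 9(1−p) = −11p + 4(1−p), so p = 13/25.
Similarly the inspectee's optimal q on r1 is 3/5, and the value is 1·(3/5) + (-11)·(2/5) = -19/5.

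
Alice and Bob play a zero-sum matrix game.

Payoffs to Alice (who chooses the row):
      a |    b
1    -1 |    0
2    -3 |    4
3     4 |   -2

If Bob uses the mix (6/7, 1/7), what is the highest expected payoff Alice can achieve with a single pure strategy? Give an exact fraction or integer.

1: (-1)·(6/7) + (0)·(1/7) = -6/7.
2: (-3)·(6/7) + (4)·(1/7) = -2.
3: (4)·(6/7) + (-2)·(1/7) = 22/7.
The best pure response is 3 with expected payoff 22/7.

22/7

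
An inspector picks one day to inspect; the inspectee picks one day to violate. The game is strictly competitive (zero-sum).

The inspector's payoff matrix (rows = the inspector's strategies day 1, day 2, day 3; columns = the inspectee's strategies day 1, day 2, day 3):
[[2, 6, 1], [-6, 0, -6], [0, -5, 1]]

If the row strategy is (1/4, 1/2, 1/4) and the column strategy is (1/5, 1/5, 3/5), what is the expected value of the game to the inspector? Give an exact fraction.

Against (1/5, 1/5, 3/5), each row's expected payoff is day 1: 11/5; day 2: -24/5; day 3: -2/5.
Taking the (1/4, 1/2, 1/4)-weighted average: (1/4)·(11/5) + (1/2)·(-24/5) + (1/4)·(-2/5) = -39/20.

-39/20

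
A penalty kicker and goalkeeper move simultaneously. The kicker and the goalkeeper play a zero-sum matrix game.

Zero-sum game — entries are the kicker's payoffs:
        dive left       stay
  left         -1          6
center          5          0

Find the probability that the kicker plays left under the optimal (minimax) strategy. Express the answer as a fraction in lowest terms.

5/12

Row minima are -1 and 0, so the kicker's maximin is 0; column maxima are 5 and 6, so the goalkeeper's minimax is 5. These differ, so the equilibrium is in mixed strategies.
Let the kicker play left with probability p. The goalkeeper is indifferent when −p + 5(1−p) = 6p, giving p = 5/12.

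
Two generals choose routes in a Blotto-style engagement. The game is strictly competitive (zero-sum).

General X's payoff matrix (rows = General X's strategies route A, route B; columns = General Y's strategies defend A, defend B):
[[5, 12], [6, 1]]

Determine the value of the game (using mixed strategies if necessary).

67/12

Row minima are 5 and 1, so General X's maximin is 5; column maxima are 6 and 12, so General Y's minimax is 6. These differ, so the equilibrium is in mixed strategies.
Let General X play route A with probability p. General Y is indifferent when 5p + 6(1−p) = 12p + (1−p), giving p = 5/12.
Let General Y play defend A with probability q. General X is indifferent when 5q + 12(1−q) = 6q + (1−q), giving q = 11/12.
The value is 5·(11/12) + (12)·(1/12) = 67/12.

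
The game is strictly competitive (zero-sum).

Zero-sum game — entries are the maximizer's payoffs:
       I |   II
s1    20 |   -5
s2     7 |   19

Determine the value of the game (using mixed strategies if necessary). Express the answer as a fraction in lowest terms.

Row minima are -5 and 7, so the maximizer's maximin is 7; column maxima are 20 and 19, so the minimizer's minimax is 19. These differ, so the equilibrium is in mixed strategies.
Let the maximizer play s1 with probability p. The minimizer is indifferent when 20p + 7(1−p) = −5p + 19(1−p), giving p = 12/37.
Let the minimizer play I with probability q. The maximizer is indifferent when 20q − 5(1−q) = 7q + 19(1−q), giving q = 24/37.
The value is 20·(24/37) + (-5)·(13/37) = 415/37.

415/37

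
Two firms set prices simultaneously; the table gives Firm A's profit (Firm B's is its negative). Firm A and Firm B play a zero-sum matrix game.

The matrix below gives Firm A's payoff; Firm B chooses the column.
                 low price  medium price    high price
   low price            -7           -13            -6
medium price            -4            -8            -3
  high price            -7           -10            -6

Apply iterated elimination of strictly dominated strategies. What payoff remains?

-8

Row low price is strictly dominated by row medium price (-4>-7, -8>-13, -3>-6); eliminate low price.
Row high price is strictly dominated by row medium price (-4>-7, -8>-10, -3>-6); eliminate high price.
Column low price is strictly dominated by medium price for Firm B (-8<-4); eliminate low price.
Column high price is strictly dominated by medium price for Firm B (-8<-3); eliminate high price.
Only (medium price, medium price) remains, with payoff -8.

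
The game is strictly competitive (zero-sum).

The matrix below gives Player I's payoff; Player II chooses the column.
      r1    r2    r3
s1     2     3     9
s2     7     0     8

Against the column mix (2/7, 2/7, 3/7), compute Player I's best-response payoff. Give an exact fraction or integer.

38/7

s1: (2)·(2/7) + (3)·(2/7) + (9)·(3/7) = 37/7.
s2: (7)·(2/7) + (0)·(2/7) + (8)·(3/7) = 38/7.
The best pure response is s2 with expected payoff 38/7.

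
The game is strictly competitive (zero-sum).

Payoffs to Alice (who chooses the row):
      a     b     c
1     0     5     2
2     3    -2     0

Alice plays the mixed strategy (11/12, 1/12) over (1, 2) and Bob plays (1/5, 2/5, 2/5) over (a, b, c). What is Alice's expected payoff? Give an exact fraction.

Against (1/5, 2/5, 2/5), each row's expected payoff is 1: 14/5; 2: -1/5.
Taking the (11/12, 1/12)-weighted average: (11/12)·(14/5) + (1/12)·(-1/5) = 51/20.

51/20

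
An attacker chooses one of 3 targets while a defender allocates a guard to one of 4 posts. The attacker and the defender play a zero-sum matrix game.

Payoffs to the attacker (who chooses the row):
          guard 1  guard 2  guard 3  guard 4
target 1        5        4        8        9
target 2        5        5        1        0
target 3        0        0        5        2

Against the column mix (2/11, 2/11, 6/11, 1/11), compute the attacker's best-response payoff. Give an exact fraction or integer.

target 1: (5)·(2/11) + (4)·(2/11) + (8)·(6/11) + (9)·(1/11) = 75/11.
target 2: (5)·(2/11) + (5)·(2/11) + (1)·(6/11) + (0)·(1/11) = 26/11.
target 3: (0)·(2/11) + (0)·(2/11) + (5)·(6/11) + (2)·(1/11) = 32/11.
The best pure response is target 1 with expected payoff 75/11.

75/11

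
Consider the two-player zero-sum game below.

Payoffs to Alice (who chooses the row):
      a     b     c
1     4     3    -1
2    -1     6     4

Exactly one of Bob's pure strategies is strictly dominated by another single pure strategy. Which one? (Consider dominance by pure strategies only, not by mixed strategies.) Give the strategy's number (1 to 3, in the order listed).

2

Bob prefers columns that give Alice less. Compare b with c: -1 < 3, 4 < 6.
So c strictly dominates b for Bob; b is strictly dominated.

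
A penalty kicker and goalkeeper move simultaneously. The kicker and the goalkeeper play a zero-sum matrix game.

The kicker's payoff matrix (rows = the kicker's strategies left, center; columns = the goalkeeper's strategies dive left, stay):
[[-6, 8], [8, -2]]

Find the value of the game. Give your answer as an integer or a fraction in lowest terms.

13/6

Row minima are -6 and -2, so the kicker's maximin is -2; column maxima are 8 and 8, so the goalkeeper's minimax is 8. These differ, so the equilibrium is in mixed strategies.
Let the kicker play left with probability p. The goalkeeper is indifferent when −6p + 8(1−p) = 8p − 2(1−p), giving p = 5/12.
Let the goalkeeper play dive left with probability q. The kicker is indifferent when −6q + 8(1−q) = 8q − 2(1−q), giving q = 5/12.
The value is -6·(5/12) + (8)·(7/12) = 13/6.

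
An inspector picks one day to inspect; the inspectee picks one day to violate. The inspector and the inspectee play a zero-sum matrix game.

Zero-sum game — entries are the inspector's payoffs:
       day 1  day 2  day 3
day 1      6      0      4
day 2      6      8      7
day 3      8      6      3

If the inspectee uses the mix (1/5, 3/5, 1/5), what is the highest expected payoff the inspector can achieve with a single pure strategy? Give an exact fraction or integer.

day 1: (6)·(1/5) + (0)·(3/5) + (4)·(1/5) = 2.
day 2: (6)·(1/5) + (8)·(3/5) + (7)·(1/5) = 37/5.
day 3: (8)·(1/5) + (6)·(3/5) + (3)·(1/5) = 29/5.
The best pure response is day 2 with expected payoff 37/5.

37/5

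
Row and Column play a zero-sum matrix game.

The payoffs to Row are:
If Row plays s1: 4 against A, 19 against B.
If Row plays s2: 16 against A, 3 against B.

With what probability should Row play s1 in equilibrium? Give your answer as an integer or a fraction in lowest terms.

13/28

Row minima are 4 and 3, so Row's maximin is 4; column maxima are 16 and 19, so Column's minimax is 16. These differ, so the equilibrium is in mixed strategies.
Let Row play s1 with probability p. Column is indifferent when 4p + 16(1−p) = 19p + 3(1−p), giving p = 13/28.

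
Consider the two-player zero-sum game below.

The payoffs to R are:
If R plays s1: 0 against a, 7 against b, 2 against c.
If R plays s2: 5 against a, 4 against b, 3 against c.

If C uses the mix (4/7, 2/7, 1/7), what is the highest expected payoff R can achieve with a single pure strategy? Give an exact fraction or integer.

31/7

s1: (0)·(4/7) + (7)·(2/7) + (2)·(1/7) = 16/7.
s2: (5)·(4/7) + (4)·(2/7) + (3)·(1/7) = 31/7.
The best pure response is s2 with expected payoff 31/7.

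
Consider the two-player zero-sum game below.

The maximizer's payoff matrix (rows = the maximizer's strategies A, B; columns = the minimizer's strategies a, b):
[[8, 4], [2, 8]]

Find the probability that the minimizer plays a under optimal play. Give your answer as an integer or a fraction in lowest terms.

Row minima are 4 and 2, so the maximizer's maximin is 4; column maxima are 8 and 8, so the minimizer's minimax is 8. These differ, so the equilibrium is in mixed strategies.
Let the minimizer play a with probability q. The maximizer is indifferent when 8q + 4(1−q) = 2q + 8(1−q), giving q = 2/5.

2/5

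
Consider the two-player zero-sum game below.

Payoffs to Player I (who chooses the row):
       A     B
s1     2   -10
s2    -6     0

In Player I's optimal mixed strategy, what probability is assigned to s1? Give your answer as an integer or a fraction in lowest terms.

1/3

Row minima are -10 and -6, so Player I's maximin is -6; column maxima are 2 and 0, so Player II's minimax is 0. These differ, so the equilibrium is in mixed strategies.
Let Player I play s1 with probability p. Player II is indifferent when 2p − 6(1−p) = −10p, giving p = 1/3.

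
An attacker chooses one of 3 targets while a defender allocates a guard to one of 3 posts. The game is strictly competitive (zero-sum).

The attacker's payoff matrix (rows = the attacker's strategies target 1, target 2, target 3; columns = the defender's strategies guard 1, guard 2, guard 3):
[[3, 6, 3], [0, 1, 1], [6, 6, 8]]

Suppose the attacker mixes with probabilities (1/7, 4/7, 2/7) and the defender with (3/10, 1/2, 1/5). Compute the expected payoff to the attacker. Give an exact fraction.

Against (3/10, 1/2, 1/5), each row's expected payoff is target 1: 9/2; target 2: 7/10; target 3: 32/5.
Taking the (1/7, 4/7, 2/7)-weighted average: (1/7)·(9/2) + (4/7)·(7/10) + (2/7)·(32/5) = 201/70.

201/70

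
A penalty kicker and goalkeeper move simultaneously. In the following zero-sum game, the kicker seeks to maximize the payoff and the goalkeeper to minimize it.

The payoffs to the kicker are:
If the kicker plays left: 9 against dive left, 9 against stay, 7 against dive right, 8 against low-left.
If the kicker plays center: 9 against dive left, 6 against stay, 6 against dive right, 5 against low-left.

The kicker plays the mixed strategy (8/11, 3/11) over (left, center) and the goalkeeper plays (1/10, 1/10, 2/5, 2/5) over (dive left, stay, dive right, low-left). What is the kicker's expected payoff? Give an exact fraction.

801/110

Against (1/10, 1/10, 2/5, 2/5), each row's expected payoff is left: 39/5; center: 59/10.
Taking the (8/11, 3/11)-weighted average: (8/11)·(39/5) + (3/11)·(59/10) = 801/110.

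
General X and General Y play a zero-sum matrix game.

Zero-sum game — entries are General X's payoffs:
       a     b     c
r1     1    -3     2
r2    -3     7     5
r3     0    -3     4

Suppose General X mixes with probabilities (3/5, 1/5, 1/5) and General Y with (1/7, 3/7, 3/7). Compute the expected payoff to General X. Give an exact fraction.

6/7

Against (1/7, 3/7, 3/7), each row's expected payoff is r1: -2/7; r2: 33/7; r3: 3/7.
Taking the (3/5, 1/5, 1/5)-weighted average: (3/5)·(-2/7) + (1/5)·(33/7) + (1/5)·(3/7) = 6/7.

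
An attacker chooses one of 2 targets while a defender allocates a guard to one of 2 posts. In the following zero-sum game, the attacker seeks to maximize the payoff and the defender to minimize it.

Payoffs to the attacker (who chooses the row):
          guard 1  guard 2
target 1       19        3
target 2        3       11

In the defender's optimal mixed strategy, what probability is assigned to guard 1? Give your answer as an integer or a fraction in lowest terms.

Row minima are 3 and 3, so the attacker's maximin is 3; column maxima are 19 and 11, so the defender's minimax is 11. These differ, so the equilibrium is in mixed strategies.
Let the defender play guard 1 with probability q. The attacker is indifferent when 19q + 3(1−q) = 3q + 11(1−q), giving q = 1/3.

1/3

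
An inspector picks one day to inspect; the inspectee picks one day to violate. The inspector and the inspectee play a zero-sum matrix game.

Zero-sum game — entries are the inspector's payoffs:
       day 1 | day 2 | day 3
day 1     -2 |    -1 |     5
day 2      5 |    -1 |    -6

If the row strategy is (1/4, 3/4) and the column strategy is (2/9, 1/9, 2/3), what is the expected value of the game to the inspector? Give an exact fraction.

Against (2/9, 1/9, 2/3), each row's expected payoff is day 1: 25/9; day 2: -3.
Taking the (1/4, 3/4)-weighted average: (1/4)·(25/9) + (3/4)·(-3) = -14/9.

-14/9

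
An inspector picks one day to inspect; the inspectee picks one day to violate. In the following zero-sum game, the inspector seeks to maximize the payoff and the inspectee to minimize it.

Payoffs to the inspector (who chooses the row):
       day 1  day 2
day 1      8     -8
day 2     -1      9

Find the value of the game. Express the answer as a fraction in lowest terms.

Row minima are -8 and -1, so the inspector's maximin is -1; column maxima are 8 and 9, so the inspectee's minimax is 8. These differ, so the equilibrium is in mixed strategies.
Let the inspector play day 1 with probability p. The inspectee is indifferent when 8p − (1−p) = −8p + 9(1−p), giving p = 5/13.
Let the inspectee play day 1 with probability q. The inspector is indifferent when 8q − 8(1−q) = −q + 9(1−q), giving q = 17/26.
The value is 8·(17/26) + (-8)·(9/26) = 32/13.

32/13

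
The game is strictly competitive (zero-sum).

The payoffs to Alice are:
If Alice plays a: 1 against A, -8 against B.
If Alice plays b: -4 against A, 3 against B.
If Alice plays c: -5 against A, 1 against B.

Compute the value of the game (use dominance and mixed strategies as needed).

-29/16

Row c is strictly dominated by row b, so Alice never plays it.
The remaining 2×2 game on (a, b) × (A, B) has no saddle point. Let Alice play a with probability p; indifference gives p − 4(1−p) = −8p + 3(1−p), so p = 7/16.
Similarly Bob's optimal q on A is 11/16, and the value is 1·(11/16) + (-8)·(5/16) = -29/16.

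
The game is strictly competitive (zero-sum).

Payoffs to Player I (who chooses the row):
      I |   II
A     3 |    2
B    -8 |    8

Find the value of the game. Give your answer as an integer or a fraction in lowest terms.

Row minima are 2 and -8, so Player I's maximin is 2; column maxima are 3 and 8, so Player II's minimax is 3. These differ, so the equilibrium is in mixed strategies.
Let Player I play A with probability p. Player II is indifferent when 3p − 8(1−p) = 2p + 8(1−p), giving p = 16/17.
Let Player II play I with probability q. Player I is indifferent when 3q + 2(1−q) = −8q + 8(1−q), giving q = 6/17.
The value is 3·(6/17) + (2)·(11/17) = 40/17.

40/17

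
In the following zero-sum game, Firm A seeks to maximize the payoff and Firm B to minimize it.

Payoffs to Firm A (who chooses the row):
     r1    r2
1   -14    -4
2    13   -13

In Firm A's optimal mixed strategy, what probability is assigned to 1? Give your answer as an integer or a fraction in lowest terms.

13/18

Row minima are -14 and -13, so Firm A's maximin is -13; column maxima are 13 and -4, so Firm B's minimax is -4. These differ, so the equilibrium is in mixed strategies.
Let Firm A play 1 with probability p. Firm B is indifferent when −14p + 13(1−p) = −4p − 13(1−p), giving p = 13/18.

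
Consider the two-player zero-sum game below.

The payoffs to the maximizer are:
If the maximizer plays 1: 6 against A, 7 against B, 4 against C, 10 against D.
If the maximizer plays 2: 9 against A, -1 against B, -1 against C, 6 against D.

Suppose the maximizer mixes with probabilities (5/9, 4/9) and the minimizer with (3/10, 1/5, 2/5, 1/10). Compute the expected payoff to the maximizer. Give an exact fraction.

Against (3/10, 1/5, 2/5, 1/10), each row's expected payoff is 1: 29/5; 2: 27/10.
Taking the (5/9, 4/9)-weighted average: (5/9)·(29/5) + (4/9)·(27/10) = 199/45.

199/45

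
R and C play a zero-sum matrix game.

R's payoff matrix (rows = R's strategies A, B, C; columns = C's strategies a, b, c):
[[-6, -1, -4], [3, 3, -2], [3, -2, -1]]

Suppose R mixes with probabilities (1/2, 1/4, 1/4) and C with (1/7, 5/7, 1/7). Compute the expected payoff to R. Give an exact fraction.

Against (1/7, 5/7, 1/7), each row's expected payoff is A: -15/7; B: 16/7; C: -8/7.
Taking the (1/2, 1/4, 1/4)-weighted average: (1/2)·(-15/7) + (1/4)·(16/7) + (1/4)·(-8/7) = -11/14.

-11/14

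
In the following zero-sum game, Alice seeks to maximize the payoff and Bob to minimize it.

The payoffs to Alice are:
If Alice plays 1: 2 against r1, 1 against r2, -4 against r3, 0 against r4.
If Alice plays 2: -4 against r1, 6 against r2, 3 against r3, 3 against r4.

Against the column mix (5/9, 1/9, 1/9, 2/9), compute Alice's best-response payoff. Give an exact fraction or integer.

1: (2)·(5/9) + (1)·(1/9) + (-4)·(1/9) + (0)·(2/9) = 7/9.
2: (-4)·(5/9) + (6)·(1/9) + (3)·(1/9) + (3)·(2/9) = -5/9.
The best pure response is 1 with expected payoff 7/9.

7/9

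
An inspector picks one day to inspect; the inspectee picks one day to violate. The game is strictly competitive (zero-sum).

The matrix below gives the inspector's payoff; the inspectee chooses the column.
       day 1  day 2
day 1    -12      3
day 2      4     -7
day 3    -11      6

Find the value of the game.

-53/28

Row day 1 is strictly dominated by row day 3, so the inspector never plays it.
The remaining 2×2 game on (day 2, day 3) × (day 1, day 2) has no saddle point. Let the inspector play day 2 with probability p; indifference gives 4p − 11(1−p) = −7p + 6(1−p), so p = 17/28.
Similarly the inspectee's optimal q on day 1 is 13/28, and the value is 4·(13/28) + (-7)·(15/28) = -53/28.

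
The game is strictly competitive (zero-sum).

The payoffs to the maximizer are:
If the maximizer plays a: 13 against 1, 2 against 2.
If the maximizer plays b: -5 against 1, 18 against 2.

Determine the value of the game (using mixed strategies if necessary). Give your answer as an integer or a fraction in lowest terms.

122/17

Row minima are 2 and -5, so the maximizer's maximin is 2; column maxima are 13 and 18, so the minimizer's minimax is 13. These differ, so the equilibrium is in mixed strategies.
Let the maximizer play a with probability p. The minimizer is indifferent when 13p − 5(1−p) = 2p + 18(1−p), giving p = 23/34.
Let the minimizer play 1 with probability q. The maximizer is indifferent when 13q + 2(1−q) = −5q + 18(1−q), giving q = 8/17.
The value is 13·(8/17) + (2)·(9/17) = 122/17.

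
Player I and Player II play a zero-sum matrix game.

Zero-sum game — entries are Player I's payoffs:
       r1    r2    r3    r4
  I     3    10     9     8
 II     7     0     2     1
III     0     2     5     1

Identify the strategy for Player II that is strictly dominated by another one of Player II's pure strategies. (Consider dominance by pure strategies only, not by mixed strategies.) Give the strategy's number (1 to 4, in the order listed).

Player II prefers columns that give Player I less. Compare r3 with r4: 8 < 9, 1 < 2, 1 < 5.
So r4 strictly dominates r3 for Player II; r3 is strictly dominated.

3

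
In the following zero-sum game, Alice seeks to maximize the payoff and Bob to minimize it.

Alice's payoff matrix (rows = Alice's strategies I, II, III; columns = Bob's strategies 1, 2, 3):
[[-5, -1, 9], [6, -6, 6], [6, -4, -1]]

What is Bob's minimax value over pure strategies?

The worst case (largest entry) in each column is 1: 6, 2: -1, 3: 9.
The best (smallest) of these is -1.

-1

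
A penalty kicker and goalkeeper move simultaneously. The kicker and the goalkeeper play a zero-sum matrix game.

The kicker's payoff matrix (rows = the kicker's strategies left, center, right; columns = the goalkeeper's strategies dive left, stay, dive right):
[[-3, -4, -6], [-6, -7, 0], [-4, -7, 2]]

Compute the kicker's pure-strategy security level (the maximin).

The worst-case payoff for each row is left: -6, center: -7, right: -7.
The best of these is -6.

-6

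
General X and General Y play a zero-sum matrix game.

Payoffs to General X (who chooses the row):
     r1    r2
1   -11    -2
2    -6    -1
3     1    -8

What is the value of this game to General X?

Row 1 is strictly dominated by row 2, so General X never plays it.
The remaining 2×2 game on (2, 3) × (r1, r2) has no saddle point. Let General X play 2 with probability p; indifference gives −6p + (1−p) = −p − 8(1−p), so p = 9/14.
Similarly General Y's optimal q on r1 is 1/2, and the value is -6·(1/2) + (-1)·(1/2) = -7/2.

-7/2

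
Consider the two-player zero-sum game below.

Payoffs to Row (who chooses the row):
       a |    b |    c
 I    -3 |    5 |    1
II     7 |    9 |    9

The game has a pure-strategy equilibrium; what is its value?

Row minima: -3, 7 → Row's maximin is 7.
Column maxima: 7, 9, 9 → Column's minimax is 7.
They coincide at (II, a), so the value is 7.

7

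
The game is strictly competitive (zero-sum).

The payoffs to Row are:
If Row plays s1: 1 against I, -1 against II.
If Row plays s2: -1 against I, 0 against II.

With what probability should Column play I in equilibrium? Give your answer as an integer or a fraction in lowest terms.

Row minima are -1 and -1, so Row's maximin is -1; column maxima are 1 and 0, so Column's minimax is 0. These differ, so the equilibrium is in mixed strategies.
Let Column play I with probability q. Row is indifferent when q − (1−q) = −q, giving q = 1/3.

1/3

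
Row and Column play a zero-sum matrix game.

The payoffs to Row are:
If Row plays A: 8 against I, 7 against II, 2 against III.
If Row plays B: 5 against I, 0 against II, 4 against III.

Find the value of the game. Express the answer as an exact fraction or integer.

28/9

Column I is strictly dominated by III for Column (it gives Row more in every row).
The remaining 2×2 game on (A, B) × (II, III) has no saddle point. Let Row play A with probability p; indifference gives 7p = 2p + 4(1−p), so p = 4/9.
Similarly Column's optimal q on II is 2/9, and the value is 7·(2/9) + (2)·(7/9) = 28/9.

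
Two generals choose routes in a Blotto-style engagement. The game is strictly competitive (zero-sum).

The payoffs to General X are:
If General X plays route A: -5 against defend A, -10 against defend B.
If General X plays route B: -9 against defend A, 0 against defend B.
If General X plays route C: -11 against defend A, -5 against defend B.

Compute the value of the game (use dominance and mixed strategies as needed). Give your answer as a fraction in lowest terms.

-45/7

Row route C is strictly dominated by row route B, so General X never plays it.
The remaining 2×2 game on (route A, route B) × (defend A, defend B) has no saddle point. Let General X play route A with probability p; indifference gives −5p − 9(1−p) = −10p, so p = 9/14.
Similarly General Y's optimal q on defend A is 5/7, and the value is -5·(5/7) + (-10)·(2/7) = -45/7.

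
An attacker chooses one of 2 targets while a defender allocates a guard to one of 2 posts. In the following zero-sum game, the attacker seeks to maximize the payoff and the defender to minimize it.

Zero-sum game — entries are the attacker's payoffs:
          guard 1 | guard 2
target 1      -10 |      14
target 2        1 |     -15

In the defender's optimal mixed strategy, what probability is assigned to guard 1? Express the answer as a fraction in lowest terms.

Row minima are -10 and -15, so the attacker's maximin is -10; column maxima are 1 and 14, so the defender's minimax is 1. These differ, so the equilibrium is in mixed strategies.
Let the defender play guard 1 with probability q. The attacker is indifferent when −10q + 14(1−q) = q − 15(1−q), giving q = 29/40.

29/40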